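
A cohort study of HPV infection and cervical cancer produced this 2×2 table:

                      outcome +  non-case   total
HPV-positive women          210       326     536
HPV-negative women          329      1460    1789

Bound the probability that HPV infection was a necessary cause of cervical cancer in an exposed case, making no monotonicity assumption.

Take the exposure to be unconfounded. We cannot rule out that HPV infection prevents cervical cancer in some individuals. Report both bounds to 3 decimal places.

0.531 ≤ PN ≤ 1.000

p₁ = P(outcome | exposed) = 210/536 = 0.39179
p₀ = P(outcome | unexposed) = 329/1789 = 0.1839
Under exogeneity alone the bounds on PN are max{0,(p₁−p₀)/p₁} ≤ PN ≤ min{1,(1−p₀)/p₁}.
  lower = (p₁ − p₀)/p₁ = 0.20789 / 0.39179 ≈ 0.5306
  upper = min{1, (1 − p₀)/p₁} = 0.8161 / 0.39179 ≈ 2.0830 → capped at 1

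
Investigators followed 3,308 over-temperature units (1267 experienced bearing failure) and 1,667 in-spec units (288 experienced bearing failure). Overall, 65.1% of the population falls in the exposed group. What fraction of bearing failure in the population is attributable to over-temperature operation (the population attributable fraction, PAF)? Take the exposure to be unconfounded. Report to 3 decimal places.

p₁ = P(outcome | exposed) = 1267/3308 = 0.38301
p₀ = P(outcome | unexposed) = 288/1667 = 0.17277
Overall risk P(Y=1) = π·p₁ + (1−π)·p₀ = 0.651×0.38301 + 0.349×0.17277 = 0.30964.
Under exogeneity, PAF = [P(Y=1) − p₀] / P(Y=1).
PAF = (0.30964 − 0.17277) / 0.30964 ≈ 0.4420

PAF ≈ 0.442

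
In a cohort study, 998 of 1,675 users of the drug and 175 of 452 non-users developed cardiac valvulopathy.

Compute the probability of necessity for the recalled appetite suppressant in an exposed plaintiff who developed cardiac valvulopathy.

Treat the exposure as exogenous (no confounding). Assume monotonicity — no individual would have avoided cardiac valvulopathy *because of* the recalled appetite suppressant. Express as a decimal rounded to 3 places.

PN ≈ 0.350

p₁ = P(outcome | exposed) = 998/1675 = 0.59582
p₀ = P(outcome | unexposed) = 175/452 = 0.38717
Under exogeneity and monotonicity, PN = (p₁ − p₀) / p₁.
PN = (0.59582 − 0.38717) / 0.59582 = 0.20865 / 0.59582 ≈ 0.3502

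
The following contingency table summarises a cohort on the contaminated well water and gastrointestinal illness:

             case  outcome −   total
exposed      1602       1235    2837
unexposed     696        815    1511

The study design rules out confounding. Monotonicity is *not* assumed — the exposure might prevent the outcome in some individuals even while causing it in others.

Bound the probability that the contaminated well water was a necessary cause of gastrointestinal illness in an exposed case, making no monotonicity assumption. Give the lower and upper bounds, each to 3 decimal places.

0.184 ≤ PN ≤ 0.955

p₁ = P(outcome | exposed) = 1602/2837 = 0.56468
p₀ = P(outcome | unexposed) = 696/1511 = 0.46062
Under exogeneity alone the bounds on PN are max{0,(p₁−p₀)/p₁} ≤ PN ≤ min{1,(1−p₀)/p₁}.
  lower = (p₁ − p₀)/p₁ = 0.10406 / 0.56468 ≈ 0.1843
  upper = min{1, (1 − p₀)/p₁} = 0.53938 / 0.56468 ≈ 0.9552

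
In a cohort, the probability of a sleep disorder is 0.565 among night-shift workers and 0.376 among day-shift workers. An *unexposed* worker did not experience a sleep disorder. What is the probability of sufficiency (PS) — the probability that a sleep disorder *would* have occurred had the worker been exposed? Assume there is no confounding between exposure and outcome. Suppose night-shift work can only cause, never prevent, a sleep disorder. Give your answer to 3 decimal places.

Let p₁ = 0.565, p₀ = 0.376.
Under exogeneity and monotonicity, PS = (p₁ − p₀) / (1 − p₀).
PS = (0.565 − 0.376) / (1 − 0.376) = 0.189 / 0.624 ≈ 0.3029

PS ≈ 0.303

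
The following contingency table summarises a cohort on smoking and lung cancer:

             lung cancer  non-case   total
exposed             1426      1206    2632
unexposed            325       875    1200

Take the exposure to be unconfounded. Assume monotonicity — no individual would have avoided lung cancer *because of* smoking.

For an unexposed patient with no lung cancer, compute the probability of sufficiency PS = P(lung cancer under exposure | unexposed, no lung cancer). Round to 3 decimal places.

PS ≈ 0.372

p₁ = P(outcome | exposed) = 1426/2632 = 0.54179
p₀ = P(outcome | unexposed) = 325/1200 = 0.27083
Under exogeneity and monotonicity, PS = (p₁ − p₀)/(1 − p₀).
PS = (0.54179 − 0.27083) / 0.72917 ≈ 0.3716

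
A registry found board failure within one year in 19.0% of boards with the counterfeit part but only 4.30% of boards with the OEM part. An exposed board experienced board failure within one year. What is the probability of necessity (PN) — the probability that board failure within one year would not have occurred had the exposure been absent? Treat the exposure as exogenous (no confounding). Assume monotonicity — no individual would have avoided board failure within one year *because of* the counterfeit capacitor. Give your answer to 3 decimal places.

PN ≈ 0.774

p₁ = 0.19, p₀ = 0.043.
Under exogeneity and monotonicity, PN = (p₁ − p₀) / p₁.
PN = (0.19 − 0.043) / 0.19 = 0.147 / 0.19 ≈ 0.7737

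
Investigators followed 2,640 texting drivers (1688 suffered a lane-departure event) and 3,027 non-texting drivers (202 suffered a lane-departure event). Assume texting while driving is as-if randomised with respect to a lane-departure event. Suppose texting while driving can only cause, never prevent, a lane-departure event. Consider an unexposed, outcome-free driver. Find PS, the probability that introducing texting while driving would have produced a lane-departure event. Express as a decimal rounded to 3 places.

PS ≈ 0.614

p₁ = P(outcome | exposed) = 1688/2640 = 0.63939
p₀ = P(outcome | unexposed) = 202/3027 = 0.066733
Under exogeneity and monotonicity, PS = (p₁ − p₀) / (1 − p₀).
PS = (0.63939 − 0.066733) / (1 − 0.066733) = 0.57266 / 0.93327 ≈ 0.6136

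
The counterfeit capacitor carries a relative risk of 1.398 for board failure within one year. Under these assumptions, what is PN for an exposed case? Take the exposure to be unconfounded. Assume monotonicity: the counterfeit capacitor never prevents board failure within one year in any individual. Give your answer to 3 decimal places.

Under exogeneity and monotonicity, PN = (RR − 1) / RR = 1 − 1/RR.
PN = (1.398 − 1) / 1.398 = 0.398 / 1.398 ≈ 0.2847

PN ≈ 0.285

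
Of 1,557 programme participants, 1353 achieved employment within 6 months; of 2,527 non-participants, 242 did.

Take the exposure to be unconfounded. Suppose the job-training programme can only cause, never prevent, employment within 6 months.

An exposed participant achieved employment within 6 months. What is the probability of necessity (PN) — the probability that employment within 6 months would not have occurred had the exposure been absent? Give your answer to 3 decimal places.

PN ≈ 0.890

p₁ = P(outcome | exposed) = 1353/1557 = 0.86898
p₀ = P(outcome | unexposed) = 242/2527 = 0.095766
Under exogeneity and monotonicity, PN = (p₁ − p₀) / p₁.
PN = (0.86898 − 0.095766) / 0.86898 = 0.77321 / 0.86898 ≈ 0.8898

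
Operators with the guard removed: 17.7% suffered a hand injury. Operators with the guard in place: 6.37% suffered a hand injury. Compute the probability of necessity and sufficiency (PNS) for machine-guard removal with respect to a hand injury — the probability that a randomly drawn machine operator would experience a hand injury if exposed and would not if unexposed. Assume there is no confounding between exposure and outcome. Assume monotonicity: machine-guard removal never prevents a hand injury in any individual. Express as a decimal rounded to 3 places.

PNS ≈ 0.113

p₁ = 0.177, p₀ = 0.0637.
Under exogeneity and monotonicity, PNS = p₁ − p₀.
PNS = 0.177 − 0.0637 = 0.1133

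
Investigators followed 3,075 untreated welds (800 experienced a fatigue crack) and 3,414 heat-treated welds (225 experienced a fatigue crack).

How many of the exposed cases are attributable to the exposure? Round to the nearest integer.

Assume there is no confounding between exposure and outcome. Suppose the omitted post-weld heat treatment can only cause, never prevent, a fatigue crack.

about 597 cases

p₁ = P(outcome | exposed) = 800/3075 = 0.26016
p₀ = P(outcome | unexposed) = 225/3414 = 0.065905
PN = (p₁ − p₀)/p₁ = (0.26016 − 0.065905) / 0.26016 ≈ 0.74668.
Attributable cases ≈ PN × (exposed cases) = 0.74668 × 800 ≈ 597.34.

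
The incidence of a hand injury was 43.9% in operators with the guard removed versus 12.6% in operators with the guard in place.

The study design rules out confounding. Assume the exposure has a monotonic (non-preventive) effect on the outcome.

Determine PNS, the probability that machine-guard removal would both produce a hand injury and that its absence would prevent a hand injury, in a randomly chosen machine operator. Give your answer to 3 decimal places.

p₁ = 0.439, p₀ = 0.126.
Under exogeneity and monotonicity, PNS = p₁ − p₀.
PNS = 0.439 − 0.126 = 0.313

PNS ≈ 0.313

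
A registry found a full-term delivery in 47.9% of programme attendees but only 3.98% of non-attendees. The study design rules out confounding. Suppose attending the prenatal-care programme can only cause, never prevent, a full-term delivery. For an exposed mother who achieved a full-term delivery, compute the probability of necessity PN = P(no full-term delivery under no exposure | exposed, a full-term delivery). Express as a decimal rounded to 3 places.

PN ≈ 0.917

p₁ = 0.479, p₀ = 0.0398.
Under exogeneity and monotonicity, PN = (p₁ − p₀) / p₁.
PN = (0.479 − 0.0398) / 0.479 = 0.4392 / 0.479 ≈ 0.9169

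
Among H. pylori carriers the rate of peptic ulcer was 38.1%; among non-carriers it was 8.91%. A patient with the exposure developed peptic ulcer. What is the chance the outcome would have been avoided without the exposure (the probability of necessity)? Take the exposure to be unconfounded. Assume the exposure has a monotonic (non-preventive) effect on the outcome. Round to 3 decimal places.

p₁ = 0.381, p₀ = 0.0891.
Under exogeneity and monotonicity, PN = (p₁ − p₀) / p₁.
PN = (0.381 − 0.0891) / 0.381 = 0.2919 / 0.381 ≈ 0.7661

PN ≈ 0.766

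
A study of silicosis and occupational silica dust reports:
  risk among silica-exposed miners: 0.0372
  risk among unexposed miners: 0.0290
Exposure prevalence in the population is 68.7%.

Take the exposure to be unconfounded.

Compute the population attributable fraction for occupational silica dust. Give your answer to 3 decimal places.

Let p₁ = 0.0372, p₀ = 0.029.
Overall risk P(Y=1) = π·p₁ + (1−π)·p₀ = 0.687×0.0372 + 0.313×0.029 = 0.034633.
Under exogeneity, PAF = [P(Y=1) − p₀] / P(Y=1).
PAF = (0.034633 − 0.029) / 0.034633 ≈ 0.1627

PAF ≈ 0.163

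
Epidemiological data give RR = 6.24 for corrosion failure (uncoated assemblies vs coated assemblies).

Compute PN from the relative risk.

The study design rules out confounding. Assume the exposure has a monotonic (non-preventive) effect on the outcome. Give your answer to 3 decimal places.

PN ≈ 0.840

Under exogeneity and monotonicity, PN = (RR − 1) / RR = 1 − 1/RR.
PN = (6.24 − 1) / 6.24 = 5.24 / 6.24 ≈ 0.8397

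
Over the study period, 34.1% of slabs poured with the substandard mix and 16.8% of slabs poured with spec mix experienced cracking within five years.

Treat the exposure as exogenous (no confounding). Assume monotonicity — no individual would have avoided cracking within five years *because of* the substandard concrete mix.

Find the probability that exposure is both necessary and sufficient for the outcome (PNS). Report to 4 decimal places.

p₁ = 0.341, p₀ = 0.168.
Under exogeneity and monotonicity, PNS = p₁ − p₀.
PNS = 0.341 − 0.168 = 0.173

PNS ≈ 0.1730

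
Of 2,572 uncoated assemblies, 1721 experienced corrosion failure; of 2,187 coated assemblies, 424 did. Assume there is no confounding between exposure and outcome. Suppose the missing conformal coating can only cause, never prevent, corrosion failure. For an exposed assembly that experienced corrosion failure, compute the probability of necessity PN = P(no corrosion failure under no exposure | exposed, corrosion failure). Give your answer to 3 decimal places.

p₁ = P(outcome | exposed) = 1721/2572 = 0.66913
p₀ = P(outcome | unexposed) = 424/2187 = 0.19387
Under exogeneity and monotonicity, PN = (p₁ − p₀) / p₁.
PN = (0.66913 − 0.19387) / 0.66913 = 0.47526 / 0.66913 ≈ 0.7103

PN ≈ 0.710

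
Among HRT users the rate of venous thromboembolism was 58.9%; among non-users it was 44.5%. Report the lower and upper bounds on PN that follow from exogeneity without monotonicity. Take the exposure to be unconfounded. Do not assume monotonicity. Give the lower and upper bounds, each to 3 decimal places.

p₁ = 0.589, p₀ = 0.445.
Under exogeneity alone the bounds on PN are max{0,(p₁−p₀)/p₁} ≤ PN ≤ min{1,(1−p₀)/p₁}.
  lower = (p₁ − p₀)/p₁ = 0.144 / 0.589 ≈ 0.2445
  upper = min{1, (1 − p₀)/p₁} = 0.555 / 0.589 ≈ 0.9423

0.244 ≤ PN ≤ 0.942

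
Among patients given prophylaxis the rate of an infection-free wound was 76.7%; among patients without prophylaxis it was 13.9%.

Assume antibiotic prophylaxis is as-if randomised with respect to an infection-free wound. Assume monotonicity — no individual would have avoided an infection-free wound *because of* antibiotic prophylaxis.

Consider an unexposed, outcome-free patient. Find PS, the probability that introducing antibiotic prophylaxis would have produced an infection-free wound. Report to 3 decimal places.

PS ≈ 0.729

p₁ = 0.767, p₀ = 0.139.
Under exogeneity and monotonicity, PS = (p₁ − p₀) / (1 − p₀).
PS = (0.767 − 0.139) / (1 − 0.139) = 0.628 / 0.861 ≈ 0.7294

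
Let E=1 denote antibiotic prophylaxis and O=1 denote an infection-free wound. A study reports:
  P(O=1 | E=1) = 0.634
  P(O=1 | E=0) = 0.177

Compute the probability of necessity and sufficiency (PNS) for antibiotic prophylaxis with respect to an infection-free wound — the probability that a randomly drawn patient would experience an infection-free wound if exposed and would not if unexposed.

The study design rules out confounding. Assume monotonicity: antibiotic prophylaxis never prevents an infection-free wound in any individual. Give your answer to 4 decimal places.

Let p₁ = 0.634, p₀ = 0.177.
Under exogeneity and monotonicity, PNS = p₁ − p₀.
PNS = 0.634 − 0.177 = 0.457

PNS ≈ 0.4570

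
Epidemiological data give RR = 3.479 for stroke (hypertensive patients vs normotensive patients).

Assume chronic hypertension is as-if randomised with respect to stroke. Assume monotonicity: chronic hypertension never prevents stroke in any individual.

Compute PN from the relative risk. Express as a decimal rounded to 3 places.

PN ≈ 0.713

Under exogeneity and monotonicity, PN = (RR − 1) / RR = 1 − 1/RR.
PN = (3.479 − 1) / 3.479 = 2.479 / 3.479 ≈ 0.7126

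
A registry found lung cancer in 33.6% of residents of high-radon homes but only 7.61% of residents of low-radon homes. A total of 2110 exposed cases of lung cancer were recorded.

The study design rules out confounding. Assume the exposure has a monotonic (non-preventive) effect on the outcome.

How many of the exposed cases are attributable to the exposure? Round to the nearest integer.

about 1632 cases

p₁ = 0.336, p₀ = 0.0761.
PN = (p₁ − p₀)/p₁ = (0.336 − 0.0761) / 0.336 ≈ 0.77351.
Attributable cases ≈ PN × (exposed cases) = 0.77351 × 2110 ≈ 1632.11.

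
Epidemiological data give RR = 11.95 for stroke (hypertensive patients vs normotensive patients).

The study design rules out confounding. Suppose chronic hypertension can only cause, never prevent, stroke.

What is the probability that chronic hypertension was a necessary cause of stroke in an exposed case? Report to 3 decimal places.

Under exogeneity and monotonicity, PN = (RR − 1) / RR = 1 − 1/RR.
PN = (11.95 − 1) / 11.95 = 10.95 / 11.95 ≈ 0.9163

PN ≈ 0.916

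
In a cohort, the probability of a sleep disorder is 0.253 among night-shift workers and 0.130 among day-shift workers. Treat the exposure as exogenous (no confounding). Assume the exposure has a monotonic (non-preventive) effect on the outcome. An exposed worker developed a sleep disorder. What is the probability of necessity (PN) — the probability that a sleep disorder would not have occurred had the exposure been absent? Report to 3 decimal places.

PN ≈ 0.486

Let p₁ = 0.253, p₀ = 0.13.
Under exogeneity and monotonicity, PN = (p₁ − p₀) / p₁.
PN = (0.253 − 0.13) / 0.253 = 0.123 / 0.253 ≈ 0.4862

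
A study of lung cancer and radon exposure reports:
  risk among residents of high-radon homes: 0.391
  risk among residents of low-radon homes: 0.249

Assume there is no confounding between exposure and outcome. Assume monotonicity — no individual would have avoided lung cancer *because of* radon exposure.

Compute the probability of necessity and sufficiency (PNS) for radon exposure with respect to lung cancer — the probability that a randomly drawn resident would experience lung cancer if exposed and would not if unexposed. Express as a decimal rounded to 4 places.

Let p₁ = 0.391, p₀ = 0.249.
Under exogeneity and monotonicity, PNS = p₁ − p₀.
PNS = 0.391 − 0.249 = 0.142

PNS ≈ 0.1420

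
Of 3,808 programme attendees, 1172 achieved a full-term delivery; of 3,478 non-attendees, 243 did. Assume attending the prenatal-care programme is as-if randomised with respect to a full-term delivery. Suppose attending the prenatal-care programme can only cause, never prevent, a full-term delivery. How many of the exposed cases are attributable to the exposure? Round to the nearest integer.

p₁ = P(outcome | exposed) = 1172/3808 = 0.30777
p₀ = P(outcome | unexposed) = 243/3478 = 0.069868
PN = (p₁ − p₀)/p₁ = (0.30777 − 0.069868) / 0.30777 ≈ 0.77299.
Attributable cases ≈ PN × (exposed cases) = 0.77299 × 1172 ≈ 905.94.

about 906 cases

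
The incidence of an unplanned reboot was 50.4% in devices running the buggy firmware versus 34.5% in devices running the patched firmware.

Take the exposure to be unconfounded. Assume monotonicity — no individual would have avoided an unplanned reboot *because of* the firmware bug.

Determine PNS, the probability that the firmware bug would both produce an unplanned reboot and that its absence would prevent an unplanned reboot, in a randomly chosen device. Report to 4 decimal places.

PNS ≈ 0.1590

p₁ = 0.504, p₀ = 0.345.
Under exogeneity and monotonicity, PNS = p₁ − p₀.
PNS = 0.504 − 0.345 = 0.159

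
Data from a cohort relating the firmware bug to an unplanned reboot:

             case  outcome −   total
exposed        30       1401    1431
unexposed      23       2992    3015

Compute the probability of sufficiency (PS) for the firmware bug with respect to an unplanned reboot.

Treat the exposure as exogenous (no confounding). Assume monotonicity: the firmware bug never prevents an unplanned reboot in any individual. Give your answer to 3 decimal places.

PS ≈ 0.013

p₁ = P(outcome | exposed) = 30/1431 = 0.020964
p₀ = P(outcome | unexposed) = 23/3015 = 0.0076285
Under exogeneity and monotonicity, PS = (p₁ − p₀)/(1 − p₀).
PS = (0.020964 − 0.0076285) / 0.99237 ≈ 0.0134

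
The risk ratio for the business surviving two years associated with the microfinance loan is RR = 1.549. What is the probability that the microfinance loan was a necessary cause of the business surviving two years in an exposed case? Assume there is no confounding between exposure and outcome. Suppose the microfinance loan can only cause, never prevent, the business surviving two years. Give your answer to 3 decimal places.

PN ≈ 0.354

Under exogeneity and monotonicity, PN = (RR − 1) / RR = 1 − 1/RR.
PN = (1.549 − 1) / 1.549 = 0.549 / 1.549 ≈ 0.3544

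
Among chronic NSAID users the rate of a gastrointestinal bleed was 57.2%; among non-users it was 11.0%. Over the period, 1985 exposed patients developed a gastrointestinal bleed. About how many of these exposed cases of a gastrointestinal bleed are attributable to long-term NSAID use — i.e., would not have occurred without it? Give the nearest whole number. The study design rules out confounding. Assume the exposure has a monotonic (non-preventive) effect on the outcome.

p₁ = 0.572, p₀ = 0.11.
PN = (p₁ − p₀)/p₁ = (0.572 − 0.11) / 0.572 ≈ 0.80769.
Attributable cases ≈ PN × (exposed cases) = 0.80769 × 1985 ≈ 1603.27.

about 1603 cases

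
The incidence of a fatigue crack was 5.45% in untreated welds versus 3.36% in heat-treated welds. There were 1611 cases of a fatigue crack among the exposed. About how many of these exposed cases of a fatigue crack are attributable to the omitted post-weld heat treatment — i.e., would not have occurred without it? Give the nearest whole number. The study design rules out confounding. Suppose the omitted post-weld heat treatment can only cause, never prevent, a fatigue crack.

about 618 cases

p₁ = 0.0545, p₀ = 0.0336.
PN = (p₁ − p₀)/p₁ = (0.0545 − 0.0336) / 0.0545 ≈ 0.38349.
Attributable cases ≈ PN × (exposed cases) = 0.38349 × 1611 ≈ 617.80.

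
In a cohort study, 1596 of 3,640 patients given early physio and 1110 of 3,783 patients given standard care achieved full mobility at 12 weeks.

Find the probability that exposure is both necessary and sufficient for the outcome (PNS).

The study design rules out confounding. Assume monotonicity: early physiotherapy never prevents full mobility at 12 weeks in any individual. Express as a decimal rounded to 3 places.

PNS ≈ 0.145

p₁ = P(outcome | exposed) = 1596/3640 = 0.43846
p₀ = P(outcome | unexposed) = 1110/3783 = 0.29342
Under exogeneity and monotonicity, PNS = p₁ − p₀.
PNS = 0.43846 − 0.29342 = 0.14504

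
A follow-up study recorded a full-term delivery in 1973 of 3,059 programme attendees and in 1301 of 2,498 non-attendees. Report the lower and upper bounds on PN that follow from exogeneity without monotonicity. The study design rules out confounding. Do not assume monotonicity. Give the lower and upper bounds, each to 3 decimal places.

p₁ = P(outcome | exposed) = 1973/3059 = 0.64498
p₀ = P(outcome | unexposed) = 1301/2498 = 0.52082
Under exogeneity alone the bounds on PN are max{0,(p₁−p₀)/p₁} ≤ PN ≤ min{1,(1−p₀)/p₁}.
  lower = (p₁ − p₀)/p₁ = 0.12417 / 0.64498 ≈ 0.1925
  upper = min{1, (1 − p₀)/p₁} = 0.47918 / 0.64498 ≈ 0.7429

0.193 ≤ PN ≤ 0.743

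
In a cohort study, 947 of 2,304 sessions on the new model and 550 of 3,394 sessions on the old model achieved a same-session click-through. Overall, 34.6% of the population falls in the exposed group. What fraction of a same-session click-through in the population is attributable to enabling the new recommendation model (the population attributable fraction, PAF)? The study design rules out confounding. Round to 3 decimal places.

PAF ≈ 0.347

p₁ = P(outcome | exposed) = 947/2304 = 0.41102
p₀ = P(outcome | unexposed) = 550/3394 = 0.16205
Overall risk P(Y=1) = π·p₁ + (1−π)·p₀ = 0.346×0.41102 + 0.654×0.16205 = 0.2482.
Under exogeneity, PAF = [P(Y=1) − p₀] / P(Y=1).
PAF = (0.2482 − 0.16205) / 0.2482 ≈ 0.3471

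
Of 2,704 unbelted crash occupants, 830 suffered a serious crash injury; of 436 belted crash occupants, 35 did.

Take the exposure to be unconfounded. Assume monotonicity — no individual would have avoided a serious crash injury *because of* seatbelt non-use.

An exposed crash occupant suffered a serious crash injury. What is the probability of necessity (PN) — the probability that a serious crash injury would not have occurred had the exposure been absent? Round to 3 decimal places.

PN ≈ 0.738

p₁ = P(outcome | exposed) = 830/2704 = 0.30695
p₀ = P(outcome | unexposed) = 35/436 = 0.080275
Under exogeneity and monotonicity, PN = (p₁ − p₀) / p₁.
PN = (0.30695 − 0.080275) / 0.30695 = 0.22668 / 0.30695 ≈ 0.7385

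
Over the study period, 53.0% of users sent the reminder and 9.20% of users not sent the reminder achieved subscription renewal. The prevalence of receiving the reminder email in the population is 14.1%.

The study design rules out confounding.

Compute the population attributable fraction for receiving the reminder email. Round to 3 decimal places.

p₁ = 0.53, p₀ = 0.092.
Overall risk P(Y=1) = π·p₁ + (1−π)·p₀ = 0.141×0.53 + 0.859×0.092 = 0.15376.
Under exogeneity, PAF = [P(Y=1) − p₀] / P(Y=1).
PAF = (0.15376 − 0.092) / 0.15376 ≈ 0.4017

PAF ≈ 0.402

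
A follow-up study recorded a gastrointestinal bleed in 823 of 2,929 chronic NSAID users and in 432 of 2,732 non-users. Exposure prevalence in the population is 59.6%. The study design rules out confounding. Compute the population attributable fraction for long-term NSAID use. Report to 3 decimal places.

PAF ≈ 0.317

p₁ = P(outcome | exposed) = 823/2929 = 0.28098
p₀ = P(outcome | unexposed) = 432/2732 = 0.15813
Overall risk P(Y=1) = π·p₁ + (1−π)·p₀ = 0.596×0.28098 + 0.404×0.15813 = 0.23135.
Under exogeneity, PAF = [P(Y=1) − p₀] / P(Y=1).
PAF = (0.23135 − 0.15813) / 0.23135 ≈ 0.3165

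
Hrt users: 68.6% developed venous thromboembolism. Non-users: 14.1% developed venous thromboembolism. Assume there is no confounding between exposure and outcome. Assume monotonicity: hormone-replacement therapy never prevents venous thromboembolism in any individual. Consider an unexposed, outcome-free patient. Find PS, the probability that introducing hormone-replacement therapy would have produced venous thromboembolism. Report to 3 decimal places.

PS ≈ 0.634

p₁ = 0.686, p₀ = 0.141.
Under exogeneity and monotonicity, PS = (p₁ − p₀) / (1 − p₀).
PS = (0.686 − 0.141) / (1 − 0.141) = 0.545 / 0.859 ≈ 0.6345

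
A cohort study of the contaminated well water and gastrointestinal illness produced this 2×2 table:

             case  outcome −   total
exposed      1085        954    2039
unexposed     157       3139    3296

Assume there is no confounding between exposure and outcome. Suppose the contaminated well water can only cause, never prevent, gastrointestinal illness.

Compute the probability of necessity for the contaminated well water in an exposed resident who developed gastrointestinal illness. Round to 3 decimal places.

PN ≈ 0.910

p₁ = P(outcome | exposed) = 1085/2039 = 0.53212
p₀ = P(outcome | unexposed) = 157/3296 = 0.047633
Under exogeneity and monotonicity, PN = (p₁ − p₀)/p₁.
PN = (0.53212 − 0.047633) / 0.53212 ≈ 0.9105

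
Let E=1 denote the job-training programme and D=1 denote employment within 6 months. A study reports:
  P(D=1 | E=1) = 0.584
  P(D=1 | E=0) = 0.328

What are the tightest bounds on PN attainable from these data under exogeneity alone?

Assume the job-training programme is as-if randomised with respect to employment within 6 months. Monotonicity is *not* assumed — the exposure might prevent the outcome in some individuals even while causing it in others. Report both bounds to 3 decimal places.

Let p₁ = 0.584, p₀ = 0.328.
Under exogeneity alone the bounds on PN are max{0,(p₁−p₀)/p₁} ≤ PN ≤ min{1,(1−p₀)/p₁}.
  lower = (p₁ − p₀)/p₁ = 0.256 / 0.584 ≈ 0.4384
  upper = min{1, (1 − p₀)/p₁} = 0.672 / 0.584 ≈ 1.1507 → capped at 1

0.438 ≤ PN ≤ 1.000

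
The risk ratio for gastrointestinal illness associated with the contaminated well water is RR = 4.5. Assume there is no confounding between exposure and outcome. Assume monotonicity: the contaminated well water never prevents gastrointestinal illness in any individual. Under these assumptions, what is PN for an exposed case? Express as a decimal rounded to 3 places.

PN ≈ 0.778

Under exogeneity and monotonicity, PN = (RR − 1) / RR = 1 − 1/RR.
PN = (4.5 − 1) / 4.5 = 3.5 / 4.5 ≈ 0.7778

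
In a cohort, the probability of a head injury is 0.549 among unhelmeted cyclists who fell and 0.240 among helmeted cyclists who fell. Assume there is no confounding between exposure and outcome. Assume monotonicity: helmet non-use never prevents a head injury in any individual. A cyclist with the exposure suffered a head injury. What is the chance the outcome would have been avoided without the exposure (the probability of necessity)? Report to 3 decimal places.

Let p₁ = 0.549, p₀ = 0.24.
Under exogeneity and monotonicity, PN = (p₁ − p₀) / p₁.
PN = (0.549 − 0.24) / 0.549 = 0.309 / 0.549 ≈ 0.5628

PN ≈ 0.563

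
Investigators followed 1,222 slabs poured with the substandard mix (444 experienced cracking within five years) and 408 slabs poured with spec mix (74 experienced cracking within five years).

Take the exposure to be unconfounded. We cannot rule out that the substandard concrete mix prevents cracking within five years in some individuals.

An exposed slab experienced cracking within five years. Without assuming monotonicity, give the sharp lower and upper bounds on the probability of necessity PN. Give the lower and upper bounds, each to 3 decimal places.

p₁ = P(outcome | exposed) = 444/1222 = 0.36334
p₀ = P(outcome | unexposed) = 74/408 = 0.18137
Under exogeneity alone the bounds on PN are max{0,(p₁−p₀)/p₁} ≤ PN ≤ min{1,(1−p₀)/p₁}.
  lower = (p₁ − p₀)/p₁ = 0.18197 / 0.36334 ≈ 0.5008
  upper = min{1, (1 − p₀)/p₁} = 0.81863 / 0.36334 ≈ 2.2531 → capped at 1

0.501 ≤ PN ≤ 1.000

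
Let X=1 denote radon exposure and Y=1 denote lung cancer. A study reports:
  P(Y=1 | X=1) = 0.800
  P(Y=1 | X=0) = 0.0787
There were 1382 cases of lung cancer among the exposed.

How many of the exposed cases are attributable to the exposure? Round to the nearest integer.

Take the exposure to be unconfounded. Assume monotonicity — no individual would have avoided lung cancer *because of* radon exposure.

Let p₁ = 0.8, p₀ = 0.0787.
PN = (p₁ − p₀)/p₁ = (0.8 − 0.0787) / 0.8 ≈ 0.90163.
Attributable cases ≈ PN × (exposed cases) = 0.90163 × 1382 ≈ 1246.05.

about 1246 cases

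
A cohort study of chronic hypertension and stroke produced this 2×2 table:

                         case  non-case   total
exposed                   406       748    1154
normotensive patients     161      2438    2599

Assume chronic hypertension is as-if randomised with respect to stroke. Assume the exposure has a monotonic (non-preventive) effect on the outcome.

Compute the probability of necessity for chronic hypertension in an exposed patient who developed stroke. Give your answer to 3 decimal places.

PN ≈ 0.824

p₁ = P(outcome | exposed) = 406/1154 = 0.35182
p₀ = P(outcome | unexposed) = 161/2599 = 0.061947
Under exogeneity and monotonicity, PN = (p₁ − p₀) / p₁.
PN = (0.35182 − 0.061947) / 0.35182 = 0.28987 / 0.35182 ≈ 0.8239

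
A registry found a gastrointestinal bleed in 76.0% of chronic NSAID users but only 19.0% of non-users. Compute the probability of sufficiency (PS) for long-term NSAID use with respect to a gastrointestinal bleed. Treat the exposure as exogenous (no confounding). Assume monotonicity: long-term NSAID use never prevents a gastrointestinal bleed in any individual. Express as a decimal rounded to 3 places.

PS ≈ 0.704

p₁ = 0.76, p₀ = 0.19.
Under exogeneity and monotonicity, PS = (p₁ − p₀) / (1 − p₀).
PS = (0.76 − 0.19) / (1 − 0.19) = 0.57 / 0.81 ≈ 0.7037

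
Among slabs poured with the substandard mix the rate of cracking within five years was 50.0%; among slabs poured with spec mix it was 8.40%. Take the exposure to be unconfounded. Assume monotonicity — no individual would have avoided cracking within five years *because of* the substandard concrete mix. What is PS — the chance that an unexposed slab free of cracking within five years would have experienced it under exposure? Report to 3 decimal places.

p₁ = 0.5, p₀ = 0.084.
Under exogeneity and monotonicity, PS = (p₁ − p₀) / (1 − p₀).
PS = (0.5 − 0.084) / (1 − 0.084) = 0.416 / 0.916 ≈ 0.4541

PS ≈ 0.454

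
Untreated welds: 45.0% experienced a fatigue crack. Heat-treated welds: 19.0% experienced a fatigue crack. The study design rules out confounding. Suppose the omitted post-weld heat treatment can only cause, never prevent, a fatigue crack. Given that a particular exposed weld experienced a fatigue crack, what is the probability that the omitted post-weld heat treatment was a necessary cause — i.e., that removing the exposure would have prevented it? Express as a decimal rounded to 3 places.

PN ≈ 0.578

p₁ = 0.45, p₀ = 0.19.
Under exogeneity and monotonicity, PN = (p₁ − p₀) / p₁.
PN = (0.45 − 0.19) / 0.45 = 0.26 / 0.45 ≈ 0.5778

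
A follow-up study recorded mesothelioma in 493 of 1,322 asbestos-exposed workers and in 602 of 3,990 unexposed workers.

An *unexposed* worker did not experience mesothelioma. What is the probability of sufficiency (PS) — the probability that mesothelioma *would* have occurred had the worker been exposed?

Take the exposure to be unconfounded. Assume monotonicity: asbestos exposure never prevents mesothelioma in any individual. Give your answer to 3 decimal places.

p₁ = P(outcome | exposed) = 493/1322 = 0.37292
p₀ = P(outcome | unexposed) = 602/3990 = 0.15088
Under exogeneity and monotonicity, PS = (p₁ − p₀) / (1 − p₀).
PS = (0.37292 − 0.15088) / (1 − 0.15088) = 0.22204 / 0.84912 ≈ 0.2615

PS ≈ 0.261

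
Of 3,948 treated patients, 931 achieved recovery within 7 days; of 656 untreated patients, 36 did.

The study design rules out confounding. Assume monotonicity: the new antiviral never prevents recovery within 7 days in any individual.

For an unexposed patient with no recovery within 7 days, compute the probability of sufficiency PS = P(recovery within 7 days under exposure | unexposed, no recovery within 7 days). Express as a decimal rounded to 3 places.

p₁ = P(outcome | exposed) = 931/3948 = 0.23582
p₀ = P(outcome | unexposed) = 36/656 = 0.054878
Under exogeneity and monotonicity, PS = (p₁ − p₀) / (1 − p₀).
PS = (0.23582 − 0.054878) / (1 − 0.054878) = 0.18094 / 0.94512 ≈ 0.1914

PS ≈ 0.191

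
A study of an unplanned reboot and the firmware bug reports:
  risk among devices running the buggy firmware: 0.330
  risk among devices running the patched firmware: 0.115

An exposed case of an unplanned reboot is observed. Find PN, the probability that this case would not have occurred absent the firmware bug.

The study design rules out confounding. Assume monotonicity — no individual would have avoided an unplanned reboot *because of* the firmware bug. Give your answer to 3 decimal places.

Let p₁ = 0.33, p₀ = 0.115.
Under exogeneity and monotonicity, PN = (p₁ − p₀) / p₁.
PN = (0.33 − 0.115) / 0.33 = 0.215 / 0.33 ≈ 0.6515

PN ≈ 0.652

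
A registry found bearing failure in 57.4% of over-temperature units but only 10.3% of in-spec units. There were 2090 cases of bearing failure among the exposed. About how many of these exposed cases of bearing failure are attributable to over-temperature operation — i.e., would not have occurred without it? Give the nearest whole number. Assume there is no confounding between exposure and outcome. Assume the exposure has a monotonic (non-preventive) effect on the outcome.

about 1715 cases

p₁ = 0.574, p₀ = 0.103.
PN = (p₁ − p₀)/p₁ = (0.574 − 0.103) / 0.574 ≈ 0.82056.
Attributable cases ≈ PN × (exposed cases) = 0.82056 × 2090 ≈ 1714.97.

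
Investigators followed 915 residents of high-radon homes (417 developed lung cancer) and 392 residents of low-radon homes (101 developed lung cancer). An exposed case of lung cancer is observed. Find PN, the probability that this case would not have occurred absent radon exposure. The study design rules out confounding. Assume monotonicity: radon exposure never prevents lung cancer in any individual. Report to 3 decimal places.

PN ≈ 0.435

p₁ = P(outcome | exposed) = 417/915 = 0.45574
p₀ = P(outcome | unexposed) = 101/392 = 0.25765
Under exogeneity and monotonicity, PN = (p₁ − p₀) / p₁.
PN = (0.45574 − 0.25765) / 0.45574 = 0.19808 / 0.45574 ≈ 0.4346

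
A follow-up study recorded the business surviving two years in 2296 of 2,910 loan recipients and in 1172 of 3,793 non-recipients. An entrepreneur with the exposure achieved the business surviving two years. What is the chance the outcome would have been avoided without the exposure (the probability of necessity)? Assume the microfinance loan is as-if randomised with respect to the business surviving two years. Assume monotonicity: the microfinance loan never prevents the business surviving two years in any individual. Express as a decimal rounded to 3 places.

PN ≈ 0.608

p₁ = P(outcome | exposed) = 2296/2910 = 0.789
p₀ = P(outcome | unexposed) = 1172/3793 = 0.30899
Under exogeneity and monotonicity, PN = (p₁ − p₀) / p₁.
PN = (0.789 − 0.30899) / 0.789 = 0.48001 / 0.789 ≈ 0.6084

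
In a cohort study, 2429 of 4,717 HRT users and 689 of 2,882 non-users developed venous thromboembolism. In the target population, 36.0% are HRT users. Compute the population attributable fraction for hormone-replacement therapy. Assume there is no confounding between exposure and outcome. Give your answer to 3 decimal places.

p₁ = P(outcome | exposed) = 2429/4717 = 0.51495
p₀ = P(outcome | unexposed) = 689/2882 = 0.23907
Overall risk P(Y=1) = π·p₁ + (1−π)·p₀ = 0.36×0.51495 + 0.64×0.23907 = 0.33839.
Under exogeneity, PAF = [P(Y=1) − p₀] / P(Y=1).
PAF = (0.33839 − 0.23907) / 0.33839 ≈ 0.2935

PAF ≈ 0.293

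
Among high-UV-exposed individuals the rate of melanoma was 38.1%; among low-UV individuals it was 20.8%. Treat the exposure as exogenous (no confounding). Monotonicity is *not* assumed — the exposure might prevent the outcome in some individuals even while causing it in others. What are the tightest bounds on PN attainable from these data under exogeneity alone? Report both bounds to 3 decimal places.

0.454 ≤ PN ≤ 1.000

p₁ = 0.381, p₀ = 0.208.
Under exogeneity alone the bounds on PN are max{0,(p₁−p₀)/p₁} ≤ PN ≤ min{1,(1−p₀)/p₁}.
  lower = (p₁ − p₀)/p₁ = 0.173 / 0.381 ≈ 0.4541
  upper = min{1, (1 − p₀)/p₁} = 0.792 / 0.381 ≈ 2.0787 → capped at 1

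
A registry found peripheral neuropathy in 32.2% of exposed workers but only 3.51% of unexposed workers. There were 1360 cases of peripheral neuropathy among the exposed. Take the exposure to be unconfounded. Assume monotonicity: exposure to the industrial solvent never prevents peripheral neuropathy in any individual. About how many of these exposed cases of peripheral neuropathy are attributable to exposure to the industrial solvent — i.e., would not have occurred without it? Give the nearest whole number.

p₁ = 0.322, p₀ = 0.0351.
PN = (p₁ − p₀)/p₁ = (0.322 − 0.0351) / 0.322 ≈ 0.89099.
Attributable cases ≈ PN × (exposed cases) = 0.89099 × 1360 ≈ 1211.75.

about 1212 cases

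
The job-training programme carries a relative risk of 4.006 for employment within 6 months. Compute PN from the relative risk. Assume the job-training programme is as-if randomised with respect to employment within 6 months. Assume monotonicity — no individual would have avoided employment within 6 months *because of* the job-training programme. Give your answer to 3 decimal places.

Under exogeneity and monotonicity, PN = (RR − 1) / RR = 1 − 1/RR.
PN = (4.006 − 1) / 4.006 = 3.006 / 4.006 ≈ 0.7504

PN ≈ 0.750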